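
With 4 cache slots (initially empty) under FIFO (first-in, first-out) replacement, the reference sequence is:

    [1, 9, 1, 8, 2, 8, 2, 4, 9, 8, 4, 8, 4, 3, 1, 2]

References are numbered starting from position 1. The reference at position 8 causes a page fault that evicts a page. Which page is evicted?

1

pos 1: 1 -> miss, frames [1]
pos 2: 9 -> miss, frames [1, 9]
pos 3: 1 -> hit
pos 4: 8 -> miss, frames [1, 9, 8]
pos 5: 2 -> miss, frames [1, 9, 8, 2]
pos 6: 8 -> hit
pos 7: 2 -> hit
pos 8: 4 -> miss, evict 1, frames [9, 8, 2, 4]
At position 8, page 1 is evicted.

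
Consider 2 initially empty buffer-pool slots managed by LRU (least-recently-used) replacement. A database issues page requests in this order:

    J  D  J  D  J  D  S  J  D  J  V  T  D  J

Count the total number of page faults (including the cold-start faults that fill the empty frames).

9

J → miss, frames [J]
D → miss, frames [J, D]
J → hit
D → hit
J → hit
D → hit
S → miss, evict J, frames [D, S]
J → miss, evict D, frames [S, J]
D → miss, evict S, frames [J, D]
J → hit
V → miss, evict D, frames [J, V]
T → miss, evict J, frames [V, T]
D → miss, evict V, frames [T, D]
J → miss, evict T, frames [D, J]
Page faults: 9.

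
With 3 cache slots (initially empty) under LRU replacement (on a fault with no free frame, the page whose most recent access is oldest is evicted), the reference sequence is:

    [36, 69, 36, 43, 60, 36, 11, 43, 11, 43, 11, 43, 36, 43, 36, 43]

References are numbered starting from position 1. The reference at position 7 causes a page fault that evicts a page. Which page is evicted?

43

pos 1: 36 → miss, frames (36)
pos 2: 69 → miss, frames (36 69)
pos 3: 36 → hit
pos 4: 43 → miss, frames (69 36 43)
pos 5: 60 → miss, evict 69, frames (36 43 60)
pos 6: 36 → hit
pos 7: 11 → miss, evict 43, frames (60 36 11)
At position 7, page 43 is evicted.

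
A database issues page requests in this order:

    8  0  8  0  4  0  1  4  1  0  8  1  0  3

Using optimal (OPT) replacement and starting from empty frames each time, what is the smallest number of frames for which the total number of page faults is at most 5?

f=1: 14 faults
f=2: 8 faults
f=3: 6 faults
f=4: 5 faults
f=5: 5 faults
Smallest f with faults ≤ 5 is 4.

4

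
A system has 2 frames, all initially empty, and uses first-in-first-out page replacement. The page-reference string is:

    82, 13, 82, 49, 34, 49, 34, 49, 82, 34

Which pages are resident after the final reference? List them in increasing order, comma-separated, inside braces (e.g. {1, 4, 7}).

82 -> miss, frames [82]
13 -> miss, frames [82, 13]
82 -> hit
49 -> miss, evict 82, frames [13, 49]
34 -> miss, evict 13, frames [49, 34]
49 -> hit
34 -> hit
49 -> hit
82 -> miss, evict 49, frames [34, 82]
34 -> hit

{34, 82}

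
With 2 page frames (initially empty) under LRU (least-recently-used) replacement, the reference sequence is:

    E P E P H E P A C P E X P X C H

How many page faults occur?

13

E -> miss, frames (E)
P -> miss, frames (E P)
E -> hit
P -> hit
H -> miss, evict E, frames (P H)
E -> miss, evict P, frames (H E)
P -> miss, evict H, frames (E P)
A -> miss, evict E, frames (P A)
C -> miss, evict P, frames (A C)
P -> miss, evict A, frames (C P)
E -> miss, evict C, frames (P E)
X -> miss, evict P, frames (E X)
P -> miss, evict E, frames (X P)
X -> hit
C -> miss, evict P, frames (X C)
H -> miss, evict X, frames (C H)
Page faults: 13.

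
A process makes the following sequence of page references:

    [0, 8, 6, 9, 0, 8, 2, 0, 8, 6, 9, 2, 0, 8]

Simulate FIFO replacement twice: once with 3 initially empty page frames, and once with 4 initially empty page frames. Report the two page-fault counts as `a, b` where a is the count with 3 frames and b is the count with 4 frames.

11, 12

3 frames: F F F F F F F . . F F . F F → 11 faults.
4 frames: F F F F . . F F F F F F F F → 12 faults.
12 > 11: adding a frame increased faults — Belady's anomaly.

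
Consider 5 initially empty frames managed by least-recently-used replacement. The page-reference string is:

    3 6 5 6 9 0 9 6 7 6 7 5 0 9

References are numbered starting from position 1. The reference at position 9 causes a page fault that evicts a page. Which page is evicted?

3

pos 1: 3: miss, frames {3}
pos 2: 6: miss, frames {3,6}
pos 3: 5: miss, frames {3,6,5}
pos 4: 6: hit
pos 5: 9: miss, frames {3,5,6,9}
pos 6: 0: miss, frames {3,5,6,9,0}
pos 7: 9: hit
pos 8: 6: hit
pos 9: 7: miss, evict 3, frames {5,0,9,6,7}
At position 9, page 3 is evicted.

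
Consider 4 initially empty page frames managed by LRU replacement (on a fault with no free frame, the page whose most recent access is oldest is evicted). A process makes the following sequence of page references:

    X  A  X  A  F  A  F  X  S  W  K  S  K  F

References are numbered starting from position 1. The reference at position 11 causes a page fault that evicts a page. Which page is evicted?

pos 1: X → miss, frames [X]
pos 2: A → miss, frames [X, A]
pos 3: X → hit
pos 4: A → hit
pos 5: F → miss, frames [X, A, F]
pos 6: A → hit
pos 7: F → hit
pos 8: X → hit
pos 9: S → miss, frames [A, F, X, S]
pos 10: W → miss, evict A, frames [F, X, S, W]
pos 11: K → miss, evict F, frames [X, S, W, K]
At position 11, page F is evicted.

F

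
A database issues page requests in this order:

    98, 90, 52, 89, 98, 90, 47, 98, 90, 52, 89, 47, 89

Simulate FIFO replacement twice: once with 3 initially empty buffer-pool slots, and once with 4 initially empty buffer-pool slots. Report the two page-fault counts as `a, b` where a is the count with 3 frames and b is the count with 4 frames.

9, 10

3 frames: F F F F F F F . . F F . . → 9 faults.
4 frames: F F F F . . F F F F F F . → 10 faults.
10 > 9: adding a frame increased faults — Belady's anomaly.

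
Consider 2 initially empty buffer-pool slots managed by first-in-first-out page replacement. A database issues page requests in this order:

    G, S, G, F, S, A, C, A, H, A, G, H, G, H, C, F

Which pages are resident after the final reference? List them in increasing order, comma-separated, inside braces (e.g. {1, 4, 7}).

G → miss, frames {G}
S → miss, frames {G,S}
G → hit
F → miss, evict G, frames {S,F}
S → hit
A → miss, evict S, frames {F,A}
C → miss, evict F, frames {A,C}
A → hit
H → miss, evict A, frames {C,H}
A → miss, evict C, frames {H,A}
G → miss, evict H, frames {A,G}
H → miss, evict A, frames {G,H}
G → hit
H → hit
C → miss, evict G, frames {H,C}
F → miss, evict H, frames {C,F}

{C, F}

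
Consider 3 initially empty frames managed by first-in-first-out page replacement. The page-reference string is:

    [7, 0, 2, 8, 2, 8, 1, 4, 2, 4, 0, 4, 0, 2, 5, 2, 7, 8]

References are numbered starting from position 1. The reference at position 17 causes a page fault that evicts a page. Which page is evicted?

2

pos 1: 7: miss, frames {7}
pos 2: 0: miss, frames {7,0}
pos 3: 2: miss, frames {7,0,2}
pos 4: 8: miss, evict 7, frames {0,2,8}
pos 5: 2: hit
pos 6: 8: hit
pos 7: 1: miss, evict 0, frames {2,8,1}
pos 8: 4: miss, evict 2, frames {8,1,4}
pos 9: 2: miss, evict 8, frames {1,4,2}
pos 10: 4: hit
pos 11: 0: miss, evict 1, frames {4,2,0}
pos 12: 4: hit
pos 13: 0: hit
pos 14: 2: hit
pos 15: 5: miss, evict 4, frames {2,0,5}
pos 16: 2: hit
pos 17: 7: miss, evict 2, frames {0,5,7}
At position 17, page 2 is evicted.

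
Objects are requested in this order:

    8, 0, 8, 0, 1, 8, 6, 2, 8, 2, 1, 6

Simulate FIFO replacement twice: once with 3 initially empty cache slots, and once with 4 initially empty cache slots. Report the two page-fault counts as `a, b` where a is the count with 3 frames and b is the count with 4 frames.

8, 6

3 frames: F F . . F . F F F . F F → 8 faults.
4 frames: F F . . F . F F F . . . → 6 faults.
6 < 8: adding a frame reduced faults, as is typical.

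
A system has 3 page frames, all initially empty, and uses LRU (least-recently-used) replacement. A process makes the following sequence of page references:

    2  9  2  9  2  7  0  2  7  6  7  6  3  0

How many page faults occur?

7

2 → fault, frames [2]
9 → fault, frames [2, 9]
2 → hit
9 → hit
2 → hit
7 → fault, frames [9, 2, 7]
0 → fault, evict 9, frames [2, 7, 0]
2 → hit
7 → hit
6 → fault, evict 0, frames [2, 7, 6]
7 → hit
6 → hit
3 → fault, evict 2, frames [7, 6, 3]
0 → fault, evict 7, frames [6, 3, 0]
Page faults: 7.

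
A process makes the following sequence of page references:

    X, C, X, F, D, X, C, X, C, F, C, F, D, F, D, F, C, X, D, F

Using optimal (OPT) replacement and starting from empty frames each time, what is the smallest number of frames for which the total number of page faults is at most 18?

f=1: 20 faults
f=2: 10 faults
f=3: 6 faults
f=4: 4 faults
Smallest f with faults ≤ 18 is 2.

2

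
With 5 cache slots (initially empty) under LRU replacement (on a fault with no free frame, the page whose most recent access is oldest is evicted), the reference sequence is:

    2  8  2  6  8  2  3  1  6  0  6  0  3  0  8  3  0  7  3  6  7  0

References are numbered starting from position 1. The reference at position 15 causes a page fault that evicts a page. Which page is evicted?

2

pos 1: 2 → fault, frames (2)
pos 2: 8 → fault, frames (2 8)
pos 3: 2 → hit
pos 4: 6 → fault, frames (8 2 6)
pos 5: 8 → hit
pos 6: 2 → hit
pos 7: 3 → fault, frames (6 8 2 3)
pos 8: 1 → fault, frames (6 8 2 3 1)
pos 9: 6 → hit
pos 10: 0 → fault, evict 8, frames (2 3 1 6 0)
pos 11: 6 → hit
pos 12: 0 → hit
pos 13: 3 → hit
pos 14: 0 → hit
pos 15: 8 → fault, evict 2, frames (1 6 3 0 8)
At position 15, page 2 is evicted.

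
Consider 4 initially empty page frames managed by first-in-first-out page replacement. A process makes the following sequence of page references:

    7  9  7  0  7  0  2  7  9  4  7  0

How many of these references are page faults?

7 -> fault, frames [7]
9 -> fault, frames [7, 9]
7 -> hit
0 -> fault, frames [7, 9, 0]
7 -> hit
0 -> hit
2 -> fault, frames [7, 9, 0, 2]
7 -> hit
9 -> hit
4 -> fault, evict 7, frames [9, 0, 2, 4]
7 -> fault, evict 9, frames [0, 2, 4, 7]
0 -> hit
Page faults: 6.

6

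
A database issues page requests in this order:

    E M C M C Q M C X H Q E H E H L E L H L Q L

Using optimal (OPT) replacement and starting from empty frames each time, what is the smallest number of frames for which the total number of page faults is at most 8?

f=1: 22 faults
f=2: 11 faults
f=3: 9 faults
f=4: 7 faults
f=5: 7 faults
f=6: 7 faults
f=7: 7 faults
Smallest f with faults ≤ 8 is 4.

4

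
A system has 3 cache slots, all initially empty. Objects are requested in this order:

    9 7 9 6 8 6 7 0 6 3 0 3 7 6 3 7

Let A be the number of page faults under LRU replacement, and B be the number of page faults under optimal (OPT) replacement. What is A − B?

2

Under LRU: F F . F F . F F . F . . F F . . → 9 faults.
Under OPT: F F . F F . . F . F . . . F . . → 7 faults.
A − B = 9 − 7 = 2.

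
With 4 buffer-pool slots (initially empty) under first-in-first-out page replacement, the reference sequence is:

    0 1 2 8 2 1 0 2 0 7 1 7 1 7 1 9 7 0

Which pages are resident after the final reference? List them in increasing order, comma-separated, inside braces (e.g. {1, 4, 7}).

0 -> fault, frames {0}
1 -> fault, frames {0,1}
2 -> fault, frames {0,1,2}
8 -> fault, frames {0,1,2,8}
2 -> hit
1 -> hit
0 -> hit
2 -> hit
0 -> hit
7 -> fault, evict 0, frames {1,2,8,7}
1 -> hit
7 -> hit
1 -> hit
7 -> hit
1 -> hit
9 -> fault, evict 1, frames {2,8,7,9}
7 -> hit
0 -> fault, evict 2, frames {8,7,9,0}

{0, 7, 8, 9}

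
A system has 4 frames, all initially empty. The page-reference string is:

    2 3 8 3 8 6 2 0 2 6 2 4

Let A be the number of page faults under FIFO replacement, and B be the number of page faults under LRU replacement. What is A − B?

Under FIFO: F F F . . F . F F . . F → 7 faults.
Under LRU: F F F . . F . F . . . F → 6 faults.
A − B = 7 − 6 = 1.

1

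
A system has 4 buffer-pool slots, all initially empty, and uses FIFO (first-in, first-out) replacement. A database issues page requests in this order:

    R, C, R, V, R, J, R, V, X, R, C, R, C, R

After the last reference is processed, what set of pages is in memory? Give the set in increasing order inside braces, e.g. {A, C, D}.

{C, J, R, X}

R → fault, frames [R]
C → fault, frames [R, C]
R → hit
V → fault, frames [R, C, V]
R → hit
J → fault, frames [R, C, V, J]
R → hit
V → hit
X → fault, evict R, frames [C, V, J, X]
R → fault, evict C, frames [V, J, X, R]
C → fault, evict V, frames [J, X, R, C]
R → hit
C → hit
R → hit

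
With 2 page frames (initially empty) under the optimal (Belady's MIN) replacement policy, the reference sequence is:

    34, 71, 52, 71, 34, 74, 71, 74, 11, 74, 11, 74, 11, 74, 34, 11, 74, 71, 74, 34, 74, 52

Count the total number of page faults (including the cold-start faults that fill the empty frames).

34 → fault, frames [34]
71 → fault, frames [34, 71]
52 → fault, evict 34, frames [71, 52]
71 → hit
34 → fault, evict 52, frames [71, 34]
74 → fault, evict 34, frames [71, 74]
71 → hit
74 → hit
11 → fault, evict 71, frames [74, 11]
74 → hit
11 → hit
74 → hit
11 → hit
74 → hit
34 → fault, evict 74, frames [11, 34]
11 → hit
74 → fault, evict 11, frames [34, 74]
71 → fault, evict 34, frames [74, 71]
74 → hit
34 → fault, evict 71, frames [74, 34]
74 → hit
52 → fault, evict 34, frames [74, 52]
Page faults: 11.

11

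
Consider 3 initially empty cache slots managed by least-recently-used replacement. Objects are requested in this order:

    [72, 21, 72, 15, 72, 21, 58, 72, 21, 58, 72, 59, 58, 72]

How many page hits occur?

72 -> miss, frames (72)
21 -> miss, frames (72 21)
72 -> hit
15 -> miss, frames (21 72 15)
72 -> hit
21 -> hit
58 -> miss, evict 15, frames (72 21 58)
72 -> hit
21 -> hit
58 -> hit
72 -> hit
59 -> miss, evict 21, frames (58 72 59)
58 -> hit
72 -> hit
Hits: 9.

9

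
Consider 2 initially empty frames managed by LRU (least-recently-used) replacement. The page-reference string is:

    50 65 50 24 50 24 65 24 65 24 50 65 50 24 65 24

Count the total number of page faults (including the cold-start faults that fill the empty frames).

8

50: miss, frames (50)
65: miss, frames (50 65)
50: hit
24: miss, evict 65, frames (50 24)
50: hit
24: hit
65: miss, evict 50, frames (24 65)
24: hit
65: hit
24: hit
50: miss, evict 65, frames (24 50)
65: miss, evict 24, frames (50 65)
50: hit
24: miss, evict 65, frames (50 24)
65: miss, evict 50, frames (24 65)
24: hit
Page faults: 8.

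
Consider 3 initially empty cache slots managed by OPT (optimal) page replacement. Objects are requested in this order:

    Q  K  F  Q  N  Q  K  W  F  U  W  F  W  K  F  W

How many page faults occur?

Q: miss, frames (Q)
K: miss, frames (Q K)
F: miss, frames (Q K F)
Q: hit
N: miss, evict F, frames (Q K N)
Q: hit
K: hit
W: miss, evict N, frames (Q K W)
F: miss, evict Q, frames (K W F)
U: miss, evict K, frames (W F U)
W: hit
F: hit
W: hit
K: miss, evict U, frames (W F K)
F: hit
W: hit
Page faults: 8.

8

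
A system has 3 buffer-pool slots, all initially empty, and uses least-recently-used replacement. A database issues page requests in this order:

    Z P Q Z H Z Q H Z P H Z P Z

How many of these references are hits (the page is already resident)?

9

Z → miss, frames [Z]
P → miss, frames [Z, P]
Q → miss, frames [Z, P, Q]
Z → hit
H → miss, evict P, frames [Q, Z, H]
Z → hit
Q → hit
H → hit
Z → hit
P → miss, evict Q, frames [H, Z, P]
H → hit
Z → hit
P → hit
Z → hit
Hits: 9.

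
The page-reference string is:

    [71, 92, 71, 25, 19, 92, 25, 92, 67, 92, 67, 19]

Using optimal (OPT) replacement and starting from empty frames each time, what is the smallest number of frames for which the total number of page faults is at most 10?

f=1: 12 faults
f=2: 7 faults
f=3: 5 faults
f=4: 5 faults
f=5: 5 faults
Smallest f with faults ≤ 10 is 2.

2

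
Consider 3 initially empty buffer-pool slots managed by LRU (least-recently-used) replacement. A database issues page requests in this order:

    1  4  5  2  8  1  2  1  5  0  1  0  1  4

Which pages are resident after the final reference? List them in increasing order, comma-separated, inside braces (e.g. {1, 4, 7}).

1 → miss, frames {1}
4 → miss, frames {1,4}
5 → miss, frames {1,4,5}
2 → miss, evict 1, frames {4,5,2}
8 → miss, evict 4, frames {5,2,8}
1 → miss, evict 5, frames {2,8,1}
2 → hit
1 → hit
5 → miss, evict 8, frames {2,1,5}
0 → miss, evict 2, frames {1,5,0}
1 → hit
0 → hit
1 → hit
4 → miss, evict 5, frames {0,1,4}

{0, 1, 4}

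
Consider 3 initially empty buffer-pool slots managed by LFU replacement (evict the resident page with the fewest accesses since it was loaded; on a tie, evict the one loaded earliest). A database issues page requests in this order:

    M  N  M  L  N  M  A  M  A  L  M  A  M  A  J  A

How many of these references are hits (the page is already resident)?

M -> fault, frames {M}
N -> fault, frames {M,N}
M -> hit
L -> fault, frames {M,N,L}
N -> hit
M -> hit
A -> fault, evict L, frames {M,N,A}
M -> hit
A -> hit
L -> fault, evict N, frames {M,A,L}
M -> hit
A -> hit
M -> hit
A -> hit
J -> fault, evict L, frames {M,A,J}
A -> hit
Hits: 10.

10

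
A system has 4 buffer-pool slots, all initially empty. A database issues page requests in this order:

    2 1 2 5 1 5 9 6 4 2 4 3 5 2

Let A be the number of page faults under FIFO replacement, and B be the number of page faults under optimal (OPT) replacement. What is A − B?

Under FIFO: F F . F . . F F F F . F F . → 9 faults.
Under OPT: F F . F . . F F F . . F . . → 7 faults.
A − B = 9 − 7 = 2.

2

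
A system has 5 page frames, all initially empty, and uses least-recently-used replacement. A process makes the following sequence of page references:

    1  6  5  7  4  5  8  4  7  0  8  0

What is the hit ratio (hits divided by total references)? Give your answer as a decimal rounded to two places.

0.42

1 → miss, frames {1}
6 → miss, frames {1,6}
5 → miss, frames {1,6,5}
7 → miss, frames {1,6,5,7}
4 → miss, frames {1,6,5,7,4}
5 → hit
8 → miss, evict 1, frames {6,7,4,5,8}
4 → hit
7 → hit
0 → miss, evict 6, frames {5,8,4,7,0}
8 → hit
0 → hit
Hits: 5 of 12 references → 5/12 = 0.4167.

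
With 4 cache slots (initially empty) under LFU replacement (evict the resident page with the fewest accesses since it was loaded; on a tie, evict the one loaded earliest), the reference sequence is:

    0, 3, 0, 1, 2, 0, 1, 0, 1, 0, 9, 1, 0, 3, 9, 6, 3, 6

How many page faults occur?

0 → miss, frames {0}
3 → miss, frames {0,3}
0 → hit
1 → miss, frames {0,3,1}
2 → miss, frames {0,3,1,2}
0 → hit
1 → hit
0 → hit
1 → hit
0 → hit
9 → miss, evict 3, frames {0,1,2,9}
1 → hit
0 → hit
3 → miss, evict 2, frames {0,1,9,3}
9 → hit
6 → miss, evict 3, frames {0,1,9,6}
3 → miss, evict 6, frames {0,1,9,3}
6 → miss, evict 3, frames {0,1,9,6}
Page faults: 9.

9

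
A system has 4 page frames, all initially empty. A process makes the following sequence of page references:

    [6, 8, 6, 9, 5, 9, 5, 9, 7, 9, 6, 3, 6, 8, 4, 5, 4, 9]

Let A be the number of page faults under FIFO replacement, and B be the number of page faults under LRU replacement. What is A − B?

1

Under FIFO: F F . F F . . . F . F F . F F F . F → 11 faults.
Under LRU: F F . F F . . . F . . F . F F F . F → 10 faults.
A − B = 11 − 10 = 1.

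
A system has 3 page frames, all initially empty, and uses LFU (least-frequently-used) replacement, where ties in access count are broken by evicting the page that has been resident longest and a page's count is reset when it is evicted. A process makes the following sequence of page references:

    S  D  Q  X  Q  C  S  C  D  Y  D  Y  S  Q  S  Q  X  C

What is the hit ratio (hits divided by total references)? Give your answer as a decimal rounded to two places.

0.28

S → miss, frames [S]
D → miss, frames [S, D]
Q → miss, frames [S, D, Q]
X → miss, evict S, frames [D, Q, X]
Q → hit
C → miss, evict D, frames [Q, X, C]
S → miss, evict X, frames [Q, C, S]
C → hit
D → miss, evict S, frames [Q, C, D]
Y → miss, evict D, frames [Q, C, Y]
D → miss, evict Y, frames [Q, C, D]
Y → miss, evict D, frames [Q, C, Y]
S → miss, evict Y, frames [Q, C, S]
Q → hit
S → hit
Q → hit
X → miss, evict C, frames [Q, S, X]
C → miss, evict X, frames [Q, S, C]
Hits: 5 of 18 references → 5/18 = 0.2778.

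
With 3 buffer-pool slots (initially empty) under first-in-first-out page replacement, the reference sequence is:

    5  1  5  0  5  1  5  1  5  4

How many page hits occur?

5: fault, frames {5}
1: fault, frames {5,1}
5: hit
0: fault, frames {5,1,0}
5: hit
1: hit
5: hit
1: hit
5: hit
4: fault, evict 5, frames {1,0,4}
Hits: 6.

6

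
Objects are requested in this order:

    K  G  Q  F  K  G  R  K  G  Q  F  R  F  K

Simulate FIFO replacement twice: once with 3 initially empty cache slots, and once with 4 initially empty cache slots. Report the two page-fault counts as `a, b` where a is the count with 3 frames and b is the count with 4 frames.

10, 11

3 frames: F F F F F F F . . F F . . F → 10 faults.
4 frames: F F F F . . F F F F F F . F → 11 faults.
11 > 10: adding a frame increased faults — Belady's anomaly.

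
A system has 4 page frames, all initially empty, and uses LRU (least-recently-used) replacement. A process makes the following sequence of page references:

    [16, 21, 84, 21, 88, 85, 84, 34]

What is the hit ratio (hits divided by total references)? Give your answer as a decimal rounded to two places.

0.25

16 → fault, frames {16}
21 → fault, frames {16,21}
84 → fault, frames {16,21,84}
21 → hit
88 → fault, frames {16,84,21,88}
85 → fault, evict 16, frames {84,21,88,85}
84 → hit
34 → fault, evict 21, frames {88,85,84,34}
Hits: 2 of 8 references → 2/8 = 0.2500.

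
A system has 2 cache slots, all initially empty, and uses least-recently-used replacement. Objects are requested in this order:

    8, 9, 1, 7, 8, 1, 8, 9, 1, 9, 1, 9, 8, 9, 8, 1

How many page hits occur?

8 → miss, frames (8)
9 → miss, frames (8 9)
1 → miss, evict 8, frames (9 1)
7 → miss, evict 9, frames (1 7)
8 → miss, evict 1, frames (7 8)
1 → miss, evict 7, frames (8 1)
8 → hit
9 → miss, evict 1, frames (8 9)
1 → miss, evict 8, frames (9 1)
9 → hit
1 → hit
9 → hit
8 → miss, evict 1, frames (9 8)
9 → hit
8 → hit
1 → miss, evict 9, frames (8 1)
Hits: 6.

6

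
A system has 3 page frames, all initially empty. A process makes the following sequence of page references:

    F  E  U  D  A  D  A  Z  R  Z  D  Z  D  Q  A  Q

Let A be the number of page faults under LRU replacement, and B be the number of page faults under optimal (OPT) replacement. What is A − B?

1

Under LRU: F F F F F . . F F . F . . F F . → 10 faults.
Under OPT: F F F F F . . F F . . . . F F . → 9 faults.
A − B = 10 − 9 = 1.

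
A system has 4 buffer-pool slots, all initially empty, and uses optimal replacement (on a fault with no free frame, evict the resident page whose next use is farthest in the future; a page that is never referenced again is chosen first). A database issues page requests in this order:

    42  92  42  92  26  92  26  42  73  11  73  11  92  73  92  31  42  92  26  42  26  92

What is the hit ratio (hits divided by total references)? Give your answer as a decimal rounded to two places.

42 → fault, frames {42}
92 → fault, frames {42,92}
42 → hit
92 → hit
26 → fault, frames {42,92,26}
92 → hit
26 → hit
42 → hit
73 → fault, frames {42,92,26,73}
11 → fault, evict 26, frames {42,92,73,11}
73 → hit
11 → hit
92 → hit
73 → hit
92 → hit
31 → fault, evict 11, frames {42,92,73,31}
42 → hit
92 → hit
26 → fault, evict 31, frames {42,92,73,26}
42 → hit
26 → hit
92 → hit
Hits: 15 of 22 references → 15/22 = 0.6818.

0.68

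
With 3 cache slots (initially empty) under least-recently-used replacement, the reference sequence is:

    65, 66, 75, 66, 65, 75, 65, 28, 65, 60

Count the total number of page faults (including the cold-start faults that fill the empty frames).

65 -> fault, frames [65]
66 -> fault, frames [65, 66]
75 -> fault, frames [65, 66, 75]
66 -> hit
65 -> hit
75 -> hit
65 -> hit
28 -> fault, evict 66, frames [75, 65, 28]
65 -> hit
60 -> fault, evict 75, frames [28, 65, 60]
Page faults: 5.

5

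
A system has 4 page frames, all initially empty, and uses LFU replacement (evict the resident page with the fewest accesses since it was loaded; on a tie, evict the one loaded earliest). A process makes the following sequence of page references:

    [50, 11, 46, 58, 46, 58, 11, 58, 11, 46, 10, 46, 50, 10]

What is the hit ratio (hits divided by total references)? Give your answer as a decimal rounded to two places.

50: fault, frames (50)
11: fault, frames (50 11)
46: fault, frames (50 11 46)
58: fault, frames (50 11 46 58)
46: hit
58: hit
11: hit
58: hit
11: hit
46: hit
10: fault, evict 50, frames (11 46 58 10)
46: hit
50: fault, evict 10, frames (11 46 58 50)
10: fault, evict 50, frames (11 46 58 10)
Hits: 7 of 14 references → 7/14 = 0.5000.

0.50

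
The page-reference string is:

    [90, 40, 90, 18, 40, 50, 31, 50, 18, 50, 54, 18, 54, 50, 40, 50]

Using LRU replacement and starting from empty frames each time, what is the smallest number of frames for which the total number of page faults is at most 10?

3

f=1: 16 faults
f=2: 11 faults
f=3: 8 faults
f=4: 7 faults
f=5: 6 faults
f=6: 6 faults
Smallest f with faults ≤ 10 is 3.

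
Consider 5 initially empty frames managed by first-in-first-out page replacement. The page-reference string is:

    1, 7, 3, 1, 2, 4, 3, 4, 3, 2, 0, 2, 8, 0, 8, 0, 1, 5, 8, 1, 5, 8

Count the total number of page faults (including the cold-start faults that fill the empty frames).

1: miss, frames {1}
7: miss, frames {1,7}
3: miss, frames {1,7,3}
1: hit
2: miss, frames {1,7,3,2}
4: miss, frames {1,7,3,2,4}
3: hit
4: hit
3: hit
2: hit
0: miss, evict 1, frames {7,3,2,4,0}
2: hit
8: miss, evict 7, frames {3,2,4,0,8}
0: hit
8: hit
0: hit
1: miss, evict 3, frames {2,4,0,8,1}
5: miss, evict 2, frames {4,0,8,1,5}
8: hit
1: hit
5: hit
8: hit
Page faults: 9.

9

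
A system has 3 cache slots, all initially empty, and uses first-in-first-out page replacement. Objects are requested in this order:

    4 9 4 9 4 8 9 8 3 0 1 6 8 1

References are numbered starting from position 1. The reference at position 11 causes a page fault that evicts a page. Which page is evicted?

8

pos 1: 4 → fault, frames {4}
pos 2: 9 → fault, frames {4,9}
pos 3: 4 → hit
pos 4: 9 → hit
pos 5: 4 → hit
pos 6: 8 → fault, frames {4,9,8}
pos 7: 9 → hit
pos 8: 8 → hit
pos 9: 3 → fault, evict 4, frames {9,8,3}
pos 10: 0 → fault, evict 9, frames {8,3,0}
pos 11: 1 → fault, evict 8, frames {3,0,1}
At position 11, page 8 is evicted.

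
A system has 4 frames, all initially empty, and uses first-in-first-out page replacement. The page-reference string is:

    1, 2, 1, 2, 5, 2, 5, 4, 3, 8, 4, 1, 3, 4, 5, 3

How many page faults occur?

8

1 → fault, frames [1]
2 → fault, frames [1, 2]
1 → hit
2 → hit
5 → fault, frames [1, 2, 5]
2 → hit
5 → hit
4 → fault, frames [1, 2, 5, 4]
3 → fault, evict 1, frames [2, 5, 4, 3]
8 → fault, evict 2, frames [5, 4, 3, 8]
4 → hit
1 → fault, evict 5, frames [4, 3, 8, 1]
3 → hit
4 → hit
5 → fault, evict 4, frames [3, 8, 1, 5]
3 → hit
Page faults: 8.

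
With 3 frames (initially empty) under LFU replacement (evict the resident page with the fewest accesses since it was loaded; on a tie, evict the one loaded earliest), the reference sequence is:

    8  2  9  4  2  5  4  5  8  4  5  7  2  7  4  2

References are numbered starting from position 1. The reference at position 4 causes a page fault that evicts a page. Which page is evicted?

pos 1: 8 -> fault, frames [8]
pos 2: 2 -> fault, frames [8, 2]
pos 3: 9 -> fault, frames [8, 2, 9]
pos 4: 4 -> fault, evict 8, frames [2, 9, 4]
At position 4, page 8 is evicted.

8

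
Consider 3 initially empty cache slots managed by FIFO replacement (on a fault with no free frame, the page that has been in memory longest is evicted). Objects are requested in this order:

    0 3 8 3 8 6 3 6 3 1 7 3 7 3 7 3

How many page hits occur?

0: fault, frames {0}
3: fault, frames {0,3}
8: fault, frames {0,3,8}
3: hit
8: hit
6: fault, evict 0, frames {3,8,6}
3: hit
6: hit
3: hit
1: fault, evict 3, frames {8,6,1}
7: fault, evict 8, frames {6,1,7}
3: fault, evict 6, frames {1,7,3}
7: hit
3: hit
7: hit
3: hit
Hits: 9.

9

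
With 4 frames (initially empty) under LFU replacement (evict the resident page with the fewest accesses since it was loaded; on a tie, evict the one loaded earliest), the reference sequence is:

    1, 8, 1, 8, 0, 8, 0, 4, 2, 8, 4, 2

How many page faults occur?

7

1 -> miss, frames {1}
8 -> miss, frames {1,8}
1 -> hit
8 -> hit
0 -> miss, frames {1,8,0}
8 -> hit
0 -> hit
4 -> miss, frames {1,8,0,4}
2 -> miss, evict 4, frames {1,8,0,2}
8 -> hit
4 -> miss, evict 2, frames {1,8,0,4}
2 -> miss, evict 4, frames {1,8,0,2}
Page faults: 7.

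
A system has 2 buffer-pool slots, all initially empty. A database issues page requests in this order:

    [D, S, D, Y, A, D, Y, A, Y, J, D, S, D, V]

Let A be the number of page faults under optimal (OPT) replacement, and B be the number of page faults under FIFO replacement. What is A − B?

Under OPT: F F . F F . F . . F F F . F → 9 faults.
Under FIFO: F F . F F F F F . F F F . F → 11 faults.
A − B = 9 − 11 = -2.

-2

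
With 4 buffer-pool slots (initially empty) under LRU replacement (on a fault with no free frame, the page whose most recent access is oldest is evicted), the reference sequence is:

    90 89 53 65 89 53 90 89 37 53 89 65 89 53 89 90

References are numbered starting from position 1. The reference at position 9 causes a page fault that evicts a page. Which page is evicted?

pos 1: 90 -> fault, frames {90}
pos 2: 89 -> fault, frames {90,89}
pos 3: 53 -> fault, frames {90,89,53}
pos 4: 65 -> fault, frames {90,89,53,65}
pos 5: 89 -> hit
pos 6: 53 -> hit
pos 7: 90 -> hit
pos 8: 89 -> hit
pos 9: 37 -> fault, evict 65, frames {53,90,89,37}
At position 9, page 65 is evicted.

65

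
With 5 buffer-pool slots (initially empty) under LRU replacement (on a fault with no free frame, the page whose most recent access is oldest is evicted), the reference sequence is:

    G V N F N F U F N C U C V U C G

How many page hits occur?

9

G: miss, frames {G}
V: miss, frames {G,V}
N: miss, frames {G,V,N}
F: miss, frames {G,V,N,F}
N: hit
F: hit
U: miss, frames {G,V,N,F,U}
F: hit
N: hit
C: miss, evict G, frames {V,U,F,N,C}
U: hit
C: hit
V: hit
U: hit
C: hit
G: miss, evict F, frames {N,V,U,C,G}
Hits: 9.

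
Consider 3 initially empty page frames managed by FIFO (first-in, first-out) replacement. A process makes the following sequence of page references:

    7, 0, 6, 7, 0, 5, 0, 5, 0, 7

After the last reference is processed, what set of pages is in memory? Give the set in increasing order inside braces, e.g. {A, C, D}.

{5, 6, 7}

7 → fault, frames (7)
0 → fault, frames (7 0)
6 → fault, frames (7 0 6)
7 → hit
0 → hit
5 → fault, evict 7, frames (0 6 5)
0 → hit
5 → hit
0 → hit
7 → fault, evict 0, frames (6 5 7)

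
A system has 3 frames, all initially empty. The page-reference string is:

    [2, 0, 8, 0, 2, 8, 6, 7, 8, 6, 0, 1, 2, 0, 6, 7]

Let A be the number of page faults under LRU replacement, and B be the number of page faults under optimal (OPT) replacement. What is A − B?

1

Under LRU: F F F . . . F F . . F F F . F F → 10 faults.
Under OPT: F F F . . . F F . . F F F . . F → 9 faults.
A − B = 10 − 9 = 1.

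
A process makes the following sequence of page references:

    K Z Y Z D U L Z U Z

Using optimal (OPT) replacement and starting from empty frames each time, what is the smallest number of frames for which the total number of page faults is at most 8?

f=1: 10 faults
f=2: 7 faults
f=3: 6 faults
f=4: 6 faults
f=5: 6 faults
f=6: 6 faults
Smallest f with faults ≤ 8 is 2.

2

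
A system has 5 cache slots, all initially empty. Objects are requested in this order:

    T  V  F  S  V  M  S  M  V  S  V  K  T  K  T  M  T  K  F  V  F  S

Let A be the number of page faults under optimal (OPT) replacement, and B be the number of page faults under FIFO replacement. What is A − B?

Under OPT: F F F F . F . . . . . F . . . . . . . . . F → 7 faults.
Under FIFO: F F F F . F . . . . . F F . . . . . . F F F → 10 faults.
A − B = 7 − 10 = -3.

-3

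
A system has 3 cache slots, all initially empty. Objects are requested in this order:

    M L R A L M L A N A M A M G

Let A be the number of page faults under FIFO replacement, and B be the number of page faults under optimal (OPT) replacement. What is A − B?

4

Under FIFO: F F F F . F F . F F F . . F → 10 faults.
Under OPT: F F F F . . . . F . . . . F → 6 faults.
A − B = 10 − 6 = 4.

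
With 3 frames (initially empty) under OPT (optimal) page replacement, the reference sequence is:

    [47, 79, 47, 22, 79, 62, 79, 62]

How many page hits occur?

4

47: fault, frames {47}
79: fault, frames {47,79}
47: hit
22: fault, frames {47,79,22}
79: hit
62: fault, evict 22, frames {47,79,62}
79: hit
62: hit
Hits: 4.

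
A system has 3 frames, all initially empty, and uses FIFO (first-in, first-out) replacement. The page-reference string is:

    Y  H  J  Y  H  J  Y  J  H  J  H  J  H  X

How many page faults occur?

Y -> miss, frames [Y]
H -> miss, frames [Y, H]
J -> miss, frames [Y, H, J]
Y -> hit
H -> hit
J -> hit
Y -> hit
J -> hit
H -> hit
J -> hit
H -> hit
J -> hit
H -> hit
X -> miss, evict Y, frames [H, J, X]
Page faults: 4.

4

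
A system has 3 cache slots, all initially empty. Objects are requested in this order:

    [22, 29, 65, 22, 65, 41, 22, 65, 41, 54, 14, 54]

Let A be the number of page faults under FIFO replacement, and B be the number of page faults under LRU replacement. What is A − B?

1

Under FIFO: F F F . . F F . . F F . → 7 faults.
Under LRU: F F F . . F . . . F F . → 6 faults.
A − B = 7 − 6 = 1.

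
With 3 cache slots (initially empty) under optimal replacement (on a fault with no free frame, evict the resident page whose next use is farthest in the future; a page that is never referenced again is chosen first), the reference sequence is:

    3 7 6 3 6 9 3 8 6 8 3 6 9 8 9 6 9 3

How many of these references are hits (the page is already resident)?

3: fault, frames [3]
7: fault, frames [3, 7]
6: fault, frames [3, 7, 6]
3: hit
6: hit
9: fault, evict 7, frames [3, 6, 9]
3: hit
8: fault, evict 9, frames [3, 6, 8]
6: hit
8: hit
3: hit
6: hit
9: fault, evict 3, frames [6, 8, 9]
8: hit
9: hit
6: hit
9: hit
3: fault, evict 9, frames [6, 8, 3]
Hits: 11.

11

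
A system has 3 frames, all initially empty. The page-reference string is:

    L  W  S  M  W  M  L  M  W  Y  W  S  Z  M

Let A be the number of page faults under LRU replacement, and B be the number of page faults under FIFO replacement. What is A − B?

-1

Under LRU: F F F F . . F . . F . F F F → 9 faults.
Under FIFO: F F F F . . F . F F . F F F → 10 faults.
A − B = 9 − 10 = -1.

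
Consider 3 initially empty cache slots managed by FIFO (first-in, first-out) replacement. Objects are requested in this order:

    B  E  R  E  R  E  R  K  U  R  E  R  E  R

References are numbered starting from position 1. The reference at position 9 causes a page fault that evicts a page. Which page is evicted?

pos 1: B: miss, frames (B)
pos 2: E: miss, frames (B E)
pos 3: R: miss, frames (B E R)
pos 4: E: hit
pos 5: R: hit
pos 6: E: hit
pos 7: R: hit
pos 8: K: miss, evict B, frames (E R K)
pos 9: U: miss, evict E, frames (R K U)
At position 9, page E is evicted.

E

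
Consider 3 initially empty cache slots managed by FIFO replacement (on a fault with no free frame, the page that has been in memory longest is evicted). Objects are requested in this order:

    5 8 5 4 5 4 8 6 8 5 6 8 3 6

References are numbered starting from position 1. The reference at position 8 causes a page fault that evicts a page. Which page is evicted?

5

pos 1: 5 → fault, frames [5]
pos 2: 8 → fault, frames [5, 8]
pos 3: 5 → hit
pos 4: 4 → fault, frames [5, 8, 4]
pos 5: 5 → hit
pos 6: 4 → hit
pos 7: 8 → hit
pos 8: 6 → fault, evict 5, frames [8, 4, 6]
At position 8, page 5 is evicted.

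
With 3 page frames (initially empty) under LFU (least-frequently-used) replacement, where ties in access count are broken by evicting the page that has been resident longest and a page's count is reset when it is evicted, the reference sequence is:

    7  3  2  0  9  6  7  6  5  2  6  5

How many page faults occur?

7: miss, frames [7]
3: miss, frames [7, 3]
2: miss, frames [7, 3, 2]
0: miss, evict 7, frames [3, 2, 0]
9: miss, evict 3, frames [2, 0, 9]
6: miss, evict 2, frames [0, 9, 6]
7: miss, evict 0, frames [9, 6, 7]
6: hit
5: miss, evict 9, frames [6, 7, 5]
2: miss, evict 7, frames [6, 5, 2]
6: hit
5: hit
Page faults: 9.

9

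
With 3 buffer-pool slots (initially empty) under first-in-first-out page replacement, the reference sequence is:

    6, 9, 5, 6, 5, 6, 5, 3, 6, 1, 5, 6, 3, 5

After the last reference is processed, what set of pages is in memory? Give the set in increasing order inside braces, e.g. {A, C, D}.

6 → miss, frames (6)
9 → miss, frames (6 9)
5 → miss, frames (6 9 5)
6 → hit
5 → hit
6 → hit
5 → hit
3 → miss, evict 6, frames (9 5 3)
6 → miss, evict 9, frames (5 3 6)
1 → miss, evict 5, frames (3 6 1)
5 → miss, evict 3, frames (6 1 5)
6 → hit
3 → miss, evict 6, frames (1 5 3)
5 → hit

{1, 3, 5}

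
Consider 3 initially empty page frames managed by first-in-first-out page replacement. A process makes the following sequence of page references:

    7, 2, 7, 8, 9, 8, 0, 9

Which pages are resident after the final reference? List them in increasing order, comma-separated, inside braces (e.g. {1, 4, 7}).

{0, 8, 9}

7 -> fault, frames {7}
2 -> fault, frames {7,2}
7 -> hit
8 -> fault, frames {7,2,8}
9 -> fault, evict 7, frames {2,8,9}
8 -> hit
0 -> fault, evict 2, frames {8,9,0}
9 -> hit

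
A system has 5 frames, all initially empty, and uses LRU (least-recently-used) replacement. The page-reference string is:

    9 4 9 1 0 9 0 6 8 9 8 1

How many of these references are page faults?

9: miss, frames (9)
4: miss, frames (9 4)
9: hit
1: miss, frames (4 9 1)
0: miss, frames (4 9 1 0)
9: hit
0: hit
6: miss, frames (4 1 9 0 6)
8: miss, evict 4, frames (1 9 0 6 8)
9: hit
8: hit
1: hit
Page faults: 6.

6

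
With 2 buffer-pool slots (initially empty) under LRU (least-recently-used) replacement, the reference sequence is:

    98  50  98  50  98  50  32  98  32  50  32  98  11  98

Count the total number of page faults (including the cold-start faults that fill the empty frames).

7

98: fault, frames {98}
50: fault, frames {98,50}
98: hit
50: hit
98: hit
50: hit
32: fault, evict 98, frames {50,32}
98: fault, evict 50, frames {32,98}
32: hit
50: fault, evict 98, frames {32,50}
32: hit
98: fault, evict 50, frames {32,98}
11: fault, evict 32, frames {98,11}
98: hit
Page faults: 7.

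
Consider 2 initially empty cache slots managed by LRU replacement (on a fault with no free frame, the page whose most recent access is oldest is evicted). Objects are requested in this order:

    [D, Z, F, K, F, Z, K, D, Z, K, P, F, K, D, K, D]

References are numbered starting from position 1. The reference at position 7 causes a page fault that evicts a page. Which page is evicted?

pos 1: D -> miss, frames [D]
pos 2: Z -> miss, frames [D, Z]
pos 3: F -> miss, evict D, frames [Z, F]
pos 4: K -> miss, evict Z, frames [F, K]
pos 5: F -> hit
pos 6: Z -> miss, evict K, frames [F, Z]
pos 7: K -> miss, evict F, frames [Z, K]
At position 7, page F is evicted.

F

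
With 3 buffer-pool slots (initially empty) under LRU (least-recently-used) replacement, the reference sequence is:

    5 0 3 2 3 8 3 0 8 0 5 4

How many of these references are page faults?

5 → miss, frames (5)
0 → miss, frames (5 0)
3 → miss, frames (5 0 3)
2 → miss, evict 5, frames (0 3 2)
3 → hit
8 → miss, evict 0, frames (2 3 8)
3 → hit
0 → miss, evict 2, frames (8 3 0)
8 → hit
0 → hit
5 → miss, evict 3, frames (8 0 5)
4 → miss, evict 8, frames (0 5 4)
Page faults: 8.

8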